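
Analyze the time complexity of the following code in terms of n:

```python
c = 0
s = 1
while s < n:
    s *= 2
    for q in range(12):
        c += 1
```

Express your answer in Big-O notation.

Each loop level contributes: log n × 1. Multiplying the contributions gives O(log n).

Answer: O(log n)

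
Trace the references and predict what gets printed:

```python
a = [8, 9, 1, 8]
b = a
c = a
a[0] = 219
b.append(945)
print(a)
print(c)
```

Key concept: multiple aliases.
Step by step:
`a = [8, 9, 1, 8]` → a = [8, 9, 1, 8]
`b = a` → b = [8, 9, 1, 8] (same object as a)
`c = a` → c = [8, 9, 1, 8] (same object as a, b)
`a[0] = 219` → a = [219, 9, 1, 8] (same object as b, c); b = [219, 9, 1, 8] (same object as a, c); c = [219, 9, 1, 8] (same object as a, b)
`b.append(945)` → a = [219, 9, 1, 8, 945] (same object as b, c); b = [219, 9, 1, 8, 945] (same object as a, c); c = [219, 9, 1, 8, 945] (same object as a, b)
`print(a)` → prints [219, 9, 1, 8, 945]
`print(c)` → prints [219, 9, 1, 8, 945]

Answer:
[219, 9, 1, 8, 945]
[219, 9, 1, 8, 945]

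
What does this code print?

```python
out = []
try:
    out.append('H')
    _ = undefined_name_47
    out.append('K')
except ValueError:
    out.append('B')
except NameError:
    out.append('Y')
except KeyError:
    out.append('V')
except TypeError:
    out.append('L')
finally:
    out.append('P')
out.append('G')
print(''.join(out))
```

Execution trace: 'H' (try body) → 'Y' (except NameError) → 'P' (finally) → 'G' (after the try/except). Output: HYPG

Answer: HYPG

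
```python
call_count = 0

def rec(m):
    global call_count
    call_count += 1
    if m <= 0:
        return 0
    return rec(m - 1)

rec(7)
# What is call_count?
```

Linear recursion stepping by 1: 8 calls from m=7 down to ≤0.

Answer: 8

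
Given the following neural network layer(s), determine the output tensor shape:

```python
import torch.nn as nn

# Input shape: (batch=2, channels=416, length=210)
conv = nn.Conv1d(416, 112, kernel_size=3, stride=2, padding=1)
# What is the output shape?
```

Input: (2, 416, 210) -> Output: (2, 112, 105)

Answer: (2, 112, 105)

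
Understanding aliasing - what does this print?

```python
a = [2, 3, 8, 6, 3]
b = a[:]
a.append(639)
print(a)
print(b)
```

Key concept: slice [:] creates copy.
Step by step:
`a = [2, 3, 8, 6, 3]` → a = [2, 3, 8, 6, 3]
`b = a[:]` → b = [2, 3, 8, 6, 3]
`a.append(639)` → a = [2, 3, 8, 6, 3, 639]
`print(a)` → prints [2, 3, 8, 6, 3, 639]
`print(b)` → prints [2, 3, 8, 6, 3]

Answer:
[2, 3, 8, 6, 3, 639]
[2, 3, 8, 6, 3]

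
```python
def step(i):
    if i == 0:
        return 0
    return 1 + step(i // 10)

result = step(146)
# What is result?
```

Count of digits of 146: 3

Answer: 3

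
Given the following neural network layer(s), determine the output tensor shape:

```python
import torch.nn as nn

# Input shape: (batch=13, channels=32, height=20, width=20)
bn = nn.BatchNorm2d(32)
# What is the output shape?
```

Input: (13, 32, 20, 20) -> Output: (13, 32, 20, 20)

Answer: (13, 32, 20, 20)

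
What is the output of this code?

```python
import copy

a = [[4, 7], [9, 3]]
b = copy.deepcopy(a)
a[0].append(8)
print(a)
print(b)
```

Key concept: deep copy is fully independent.
Step by step:
`a = [[4, 7], [9, 3]]` → a = [[4, 7], [9, 3]]
`b = copy.deepcopy(a)` → b = [[4, 7], [9, 3]]
`a[0].append(8)` → a = [[4, 7, 8], [9, 3]]
`print(a)` → prints [[4, 7, 8], [9, 3]]
`print(b)` → prints [[4, 7], [9, 3]]

Answer:
[[4, 7, 8], [9, 3]]
[[4, 7], [9, 3]]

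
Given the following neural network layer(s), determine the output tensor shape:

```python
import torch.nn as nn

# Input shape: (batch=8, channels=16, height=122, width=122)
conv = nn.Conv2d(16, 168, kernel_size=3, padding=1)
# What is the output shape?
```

Input: (8, 16, 122, 122) -> Output: (8, 168, 122, 122)

Answer: (8, 168, 122, 122)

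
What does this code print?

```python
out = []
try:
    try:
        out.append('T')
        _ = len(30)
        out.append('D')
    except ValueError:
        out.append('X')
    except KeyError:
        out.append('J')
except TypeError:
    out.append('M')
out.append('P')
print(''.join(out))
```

Execution trace: 'T' (try body) → 'M' (outer except TypeError) → 'P' (after the try/except). Output: TMP

Answer: TMP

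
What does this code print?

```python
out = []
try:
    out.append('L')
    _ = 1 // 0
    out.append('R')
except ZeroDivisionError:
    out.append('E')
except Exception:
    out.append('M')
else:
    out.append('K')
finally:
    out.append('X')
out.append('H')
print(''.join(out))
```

Execution trace: 'L' (try body) → 'E' (except ZeroDivisionError) → 'X' (finally) → 'H' (after the try/except). Output: LEXH

Answer: LEXH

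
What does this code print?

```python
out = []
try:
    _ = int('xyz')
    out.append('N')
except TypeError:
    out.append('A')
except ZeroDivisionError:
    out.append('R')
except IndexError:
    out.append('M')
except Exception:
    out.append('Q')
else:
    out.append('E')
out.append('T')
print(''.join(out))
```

Execution trace: 'Q' (except Exception) → 'T' (after the try/except). Output: QT

Answer: QT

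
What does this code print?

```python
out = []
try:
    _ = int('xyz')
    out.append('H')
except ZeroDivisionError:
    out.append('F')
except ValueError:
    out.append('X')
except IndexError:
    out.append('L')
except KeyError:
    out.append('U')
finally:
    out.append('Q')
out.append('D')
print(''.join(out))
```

Execution trace: 'X' (except ValueError) → 'Q' (finally) → 'D' (after the try/except). Output: XQD

Answer: XQD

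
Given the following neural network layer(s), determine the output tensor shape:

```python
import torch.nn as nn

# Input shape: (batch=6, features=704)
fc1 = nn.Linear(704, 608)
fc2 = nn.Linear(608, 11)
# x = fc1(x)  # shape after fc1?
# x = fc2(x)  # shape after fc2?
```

Input: (6, 704) -> after fc1: (6, 608) -> Output: (6, 11)

Answer: (6, 11)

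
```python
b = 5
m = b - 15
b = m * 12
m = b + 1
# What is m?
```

Trace:
`b = 5` → b = 5
`m = b - 15` → m = -10
`b = m * 12` → b = -120
`m = b + 1` → m = -119
So m = -119

Answer: -119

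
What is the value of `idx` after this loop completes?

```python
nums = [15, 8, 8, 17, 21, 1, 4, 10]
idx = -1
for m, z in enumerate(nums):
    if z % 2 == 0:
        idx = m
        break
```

First even number index in [15, 8, 8, 17, 21, 1, 4, 10]
`idx` takes the values: -1 → 1

Answer: 1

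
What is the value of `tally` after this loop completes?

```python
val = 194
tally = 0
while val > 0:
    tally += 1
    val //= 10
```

Count digits by repeated division by 10
`tally` takes the values: 0 → 1 → 2 → 3

Answer: 3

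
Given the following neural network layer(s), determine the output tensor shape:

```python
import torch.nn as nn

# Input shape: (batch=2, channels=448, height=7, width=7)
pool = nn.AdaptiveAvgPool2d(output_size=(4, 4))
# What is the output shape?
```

Input: (2, 448, 7, 7) -> Output: (2, 448, 4, 4)

Answer: (2, 448, 4, 4)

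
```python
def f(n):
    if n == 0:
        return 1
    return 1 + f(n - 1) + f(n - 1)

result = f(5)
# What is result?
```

f(n) = 1 + 2·f(n-1), f(0)=1. Closed form: (1+1)·2^5 - 1 = 63.

Answer: 63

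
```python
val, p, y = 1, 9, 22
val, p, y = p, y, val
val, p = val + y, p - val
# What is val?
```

Trace:
`val, p, y = 1, 9, 22` → val = 1; p = 9; y = 22
`val, p, y = p, y, val` → val = 9; p = 22; y = 1
`val, p = val + y, p - val` → val = 10; p = 13
So val = 10

Answer: 10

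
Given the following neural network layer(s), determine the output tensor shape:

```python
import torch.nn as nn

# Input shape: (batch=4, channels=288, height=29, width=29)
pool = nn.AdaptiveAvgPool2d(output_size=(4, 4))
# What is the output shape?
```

Input: (4, 288, 29, 29) -> Output: (4, 288, 4, 4)

Answer: (4, 288, 4, 4)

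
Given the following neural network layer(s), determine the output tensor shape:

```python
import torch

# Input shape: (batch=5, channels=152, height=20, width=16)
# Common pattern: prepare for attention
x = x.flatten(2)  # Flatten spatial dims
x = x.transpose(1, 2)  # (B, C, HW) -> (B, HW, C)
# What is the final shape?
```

Input: (5, 152, 20, 16) -> after flatten(2): (5, 152, 320) -> Output: (5, 320, 152)

Answer: (5, 320, 152)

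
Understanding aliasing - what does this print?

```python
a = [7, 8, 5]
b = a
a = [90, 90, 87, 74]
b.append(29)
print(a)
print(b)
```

Key concept: rebinding vs mutation: a is rebound to a new list, b still points at the original.
Step by step:
`a = [7, 8, 5]` → a = [7, 8, 5]
`b = a` → b = [7, 8, 5] (same object as a)
`a = [90, 90, 87, 74]` → a = [90, 90, 87, 74]
`b.append(29)` → b = [7, 8, 5, 29]
`print(a)` → prints [90, 90, 87, 74]
`print(b)` → prints [7, 8, 5, 29]

Answer:
[90, 90, 87, 74]
[7, 8, 5, 29]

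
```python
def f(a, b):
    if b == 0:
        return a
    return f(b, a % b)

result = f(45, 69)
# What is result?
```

f(45, 69) -> f(69, 45) -> f(45, 24) -> f(24, 21) -> f(21, 3) -> f(3, 0) -> 3

Answer: 3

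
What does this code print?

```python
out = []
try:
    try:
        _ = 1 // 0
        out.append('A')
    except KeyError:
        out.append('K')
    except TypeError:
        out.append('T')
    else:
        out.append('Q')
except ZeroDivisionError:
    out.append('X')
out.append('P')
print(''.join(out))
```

Execution trace: 'X' (outer except ZeroDivisionError) → 'P' (after the try/except). Output: XP

Answer: XP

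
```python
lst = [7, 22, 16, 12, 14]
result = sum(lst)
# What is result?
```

Trace:
`lst = [7, 22, 16, 12, 14]` → lst = [7, 22, 16, 12, 14]
`result = sum(lst)` → result = 71
So result = 71

Answer: 71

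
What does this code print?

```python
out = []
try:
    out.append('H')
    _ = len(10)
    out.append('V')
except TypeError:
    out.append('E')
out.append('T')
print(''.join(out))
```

Execution trace: 'H' (try body) → 'E' (except TypeError) → 'T' (after the try/except). Output: HET

Answer: HET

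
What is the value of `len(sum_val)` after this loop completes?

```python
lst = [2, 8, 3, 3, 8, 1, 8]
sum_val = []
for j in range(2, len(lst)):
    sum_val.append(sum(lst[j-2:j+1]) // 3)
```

Number of 3-element averages
`sum_val` takes the values: [] → [4] → [4, 4] → [4, 4, 4] → [4, 4, 4, 4] → [4, 4, 4, 4, 5]
So `len(sum_val)` = 5

Answer: 5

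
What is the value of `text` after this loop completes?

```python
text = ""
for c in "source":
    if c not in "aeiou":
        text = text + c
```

Remove vowels from 'source'
`text` takes the values: "" → "s" → "sr" → "src"

Answer: "src"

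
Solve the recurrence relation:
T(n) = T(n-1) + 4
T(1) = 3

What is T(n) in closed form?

Unrolling: T(n) = T(1) + 4·(n-1) = 3 + 4(n-1) = 4n - 1.

Answer: T(n) = 4n - 1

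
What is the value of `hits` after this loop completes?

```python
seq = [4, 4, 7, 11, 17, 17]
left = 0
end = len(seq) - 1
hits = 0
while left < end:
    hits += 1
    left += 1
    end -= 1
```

Iterations until pointers meet (list length 6)
`hits` takes the values: 0 → 1 → 2 → 3

Answer: 3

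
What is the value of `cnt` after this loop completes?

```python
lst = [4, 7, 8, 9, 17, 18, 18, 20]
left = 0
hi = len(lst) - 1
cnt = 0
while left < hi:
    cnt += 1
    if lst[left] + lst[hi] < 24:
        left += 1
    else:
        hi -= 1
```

Steps to find pair summing to 24
`cnt` takes the values: 0 → 1 → 2 → 3 → 4 → 5 → 6 → 7

Answer: 7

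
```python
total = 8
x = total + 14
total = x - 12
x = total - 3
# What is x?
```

Trace:
`total = 8` → total = 8
`x = total + 14` → x = 22
`total = x - 12` → total = 10
`x = total - 3` → x = 7
So x = 7

Answer: 7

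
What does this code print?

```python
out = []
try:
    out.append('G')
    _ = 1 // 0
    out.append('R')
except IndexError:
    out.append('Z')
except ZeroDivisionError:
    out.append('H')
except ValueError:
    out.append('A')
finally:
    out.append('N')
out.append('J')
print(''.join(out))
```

Execution trace: 'G' (try body) → 'H' (except ZeroDivisionError) → 'N' (finally) → 'J' (after the try/except). Output: GHNJ

Answer: GHNJ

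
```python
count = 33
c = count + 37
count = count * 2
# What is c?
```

Trace:
`count = 33` → count = 33
`c = count + 37` → c = 70
`count = count * 2` → count = 66
So c = 70

Answer: 70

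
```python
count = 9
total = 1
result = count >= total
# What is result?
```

Trace:
`count = 9` → count = 9
`total = 1` → total = 1
`result = count >= total` → result = True
So result = True

Answer: True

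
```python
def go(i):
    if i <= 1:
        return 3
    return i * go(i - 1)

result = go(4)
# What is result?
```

go(4) = 4 * 3 * 2 * 3 = 72

Answer: 72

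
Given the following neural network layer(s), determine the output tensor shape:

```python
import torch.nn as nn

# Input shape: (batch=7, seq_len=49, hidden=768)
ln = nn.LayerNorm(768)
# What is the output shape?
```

Input: (7, 49, 768) -> Output: (7, 49, 768)

Answer: (7, 49, 768)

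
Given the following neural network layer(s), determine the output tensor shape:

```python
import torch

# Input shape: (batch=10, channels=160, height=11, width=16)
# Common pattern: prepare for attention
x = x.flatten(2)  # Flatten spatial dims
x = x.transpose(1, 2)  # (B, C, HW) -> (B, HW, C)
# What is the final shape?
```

Input: (10, 160, 11, 16) -> after flatten(2): (10, 160, 176) -> Output: (10, 176, 160)

Answer: (10, 176, 160)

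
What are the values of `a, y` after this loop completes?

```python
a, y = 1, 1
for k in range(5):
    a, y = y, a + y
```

Fibonacci: after 5 iterations
`a, y` takes the values: (1, 1) → (1, 2) → (2, 3) → (3, 5) → (5, 8) → (8, 13)

Answer: 8, 13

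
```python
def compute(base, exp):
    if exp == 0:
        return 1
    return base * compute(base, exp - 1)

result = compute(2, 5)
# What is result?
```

compute(2, 5) = 2 * 2 * 2 * 2 * 2 = 32

Answer: 32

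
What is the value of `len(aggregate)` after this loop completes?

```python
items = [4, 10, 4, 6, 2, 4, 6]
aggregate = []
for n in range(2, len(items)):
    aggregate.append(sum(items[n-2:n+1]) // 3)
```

Number of 3-element averages
`aggregate` takes the values: [] → [6] → [6, 6] → [6, 6, 4] → [6, 6, 4, 4] → [6, 6, 4, 4, 4]
So `len(aggregate)` = 5

Answer: 5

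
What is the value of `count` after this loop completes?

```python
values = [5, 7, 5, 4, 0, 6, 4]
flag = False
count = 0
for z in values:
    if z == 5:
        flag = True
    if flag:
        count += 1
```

Count elements after first 5 in [5, 7, 5, 4, 0, 6, 4]
`count` takes the values: 0 → 1 → 2 → 3 → 4 → 5 → 6 → 7

Answer: 7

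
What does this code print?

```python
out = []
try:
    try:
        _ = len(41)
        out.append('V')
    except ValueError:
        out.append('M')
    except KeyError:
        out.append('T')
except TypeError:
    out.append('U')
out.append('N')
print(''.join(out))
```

Execution trace: 'U' (outer except TypeError) → 'N' (after the try/except). Output: UN

Answer: UN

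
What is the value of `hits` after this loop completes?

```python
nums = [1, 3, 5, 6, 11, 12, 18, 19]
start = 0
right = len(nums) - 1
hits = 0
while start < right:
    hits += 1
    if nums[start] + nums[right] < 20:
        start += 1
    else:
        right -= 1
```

Steps to find pair summing to 20
`hits` takes the values: 0 → 1 → 2 → 3 → 4 → 5 → 6 → 7

Answer: 7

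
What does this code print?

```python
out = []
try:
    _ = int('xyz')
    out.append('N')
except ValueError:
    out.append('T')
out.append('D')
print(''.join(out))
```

Execution trace: 'T' (except ValueError) → 'D' (after the try/except). Output: TD

Answer: TD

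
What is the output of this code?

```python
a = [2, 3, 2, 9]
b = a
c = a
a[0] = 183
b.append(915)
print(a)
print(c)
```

Key concept: multiple aliases.
Step by step:
`a = [2, 3, 2, 9]` → a = [2, 3, 2, 9]
`b = a` → b = [2, 3, 2, 9] (same object as a)
`c = a` → c = [2, 3, 2, 9] (same object as a, b)
`a[0] = 183` → a = [183, 3, 2, 9] (same object as b, c); b = [183, 3, 2, 9] (same object as a, c); c = [183, 3, 2, 9] (same object as a, b)
`b.append(915)` → a = [183, 3, 2, 9, 915] (same object as b, c); b = [183, 3, 2, 9, 915] (same object as a, c); c = [183, 3, 2, 9, 915] (same object as a, b)
`print(a)` → prints [183, 3, 2, 9, 915]
`print(c)` → prints [183, 3, 2, 9, 915]

Answer:
[183, 3, 2, 9, 915]
[183, 3, 2, 9, 915]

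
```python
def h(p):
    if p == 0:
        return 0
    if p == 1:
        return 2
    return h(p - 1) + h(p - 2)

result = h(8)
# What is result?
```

Build up from base cases: h(0)=0, h(1)=2, h(2)=2, h(3)=4, h(4)=6, h(5)=10, h(6)=16, ..., h(8)=42

Answer: 42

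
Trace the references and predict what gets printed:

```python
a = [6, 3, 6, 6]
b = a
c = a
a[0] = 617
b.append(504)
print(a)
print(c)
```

Key concept: multiple aliases.
Step by step:
`a = [6, 3, 6, 6]` → a = [6, 3, 6, 6]
`b = a` → b = [6, 3, 6, 6] (same object as a)
`c = a` → c = [6, 3, 6, 6] (same object as a, b)
`a[0] = 617` → a = [617, 3, 6, 6] (same object as b, c); b = [617, 3, 6, 6] (same object as a, c); c = [617, 3, 6, 6] (same object as a, b)
`b.append(504)` → a = [617, 3, 6, 6, 504] (same object as b, c); b = [617, 3, 6, 6, 504] (same object as a, c); c = [617, 3, 6, 6, 504] (same object as a, b)
`print(a)` → prints [617, 3, 6, 6, 504]
`print(c)` → prints [617, 3, 6, 6, 504]

Answer:
[617, 3, 6, 6, 504]
[617, 3, 6, 6, 504]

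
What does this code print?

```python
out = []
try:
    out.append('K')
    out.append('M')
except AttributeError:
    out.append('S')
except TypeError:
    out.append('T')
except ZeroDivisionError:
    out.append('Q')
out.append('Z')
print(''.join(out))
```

Execution trace: 'K' (try body) → 'M' (try body, no exception) → 'Z' (after the try/except). Output: KMZ

Answer: KMZ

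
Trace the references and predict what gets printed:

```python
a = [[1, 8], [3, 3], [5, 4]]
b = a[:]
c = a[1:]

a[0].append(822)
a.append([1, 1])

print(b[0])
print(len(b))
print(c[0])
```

Key concept: slice with nested mutation.
Step by step:
`a = [[1, 8], [3, 3], [5, 4]]` → a = [[1, 8], [3, 3], [5, 4]]
`b = a[:]` → b = [[1, 8], [3, 3], [5, 4]]
`c = a[1:]` → c = [[3, 3], [5, 4]]
`a[0].append(822)` → a = [[1, 8, 822], [3, 3], [5, 4]]; b = [[1, 8, 822], [3, 3], [5, 4]]
`a.append([1, 1])` → a = [[1, 8, 822], [3, 3], [5, 4], [1, 1]]
`print(b[0])` → prints [1, 8, 822]
`print(len(b))` → prints 3
`print(c[0])` → prints [3, 3]

Answer:
[1, 8, 822]
3
[3, 3]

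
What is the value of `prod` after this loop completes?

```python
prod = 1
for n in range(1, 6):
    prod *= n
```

5! = 120
`prod` takes the values: 1 → 2 → 6 → 24 → 120

Answer: 120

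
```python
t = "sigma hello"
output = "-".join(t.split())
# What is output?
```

Trace:
`t = "sigma hello"` → t = 'sigma hello'
`output = "-".join(t.split())` → output = 'sigma-hello'
So output = 'sigma-hello'

Answer: 'sigma-hello'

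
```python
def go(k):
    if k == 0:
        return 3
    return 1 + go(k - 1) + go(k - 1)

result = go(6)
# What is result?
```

go(k) = 1 + 2·go(k-1), go(0)=3. Closed form: (3+1)·2^6 - 1 = 255.

Answer: 255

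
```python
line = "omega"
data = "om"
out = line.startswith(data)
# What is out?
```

Trace:
`line = "omega"` → line = 'omega'
`data = "om"` → data = 'om'
`out = line.startswith(data)` → out = True
So out = True

Answer: True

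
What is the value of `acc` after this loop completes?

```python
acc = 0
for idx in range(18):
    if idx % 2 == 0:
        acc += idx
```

Sum of even numbers 0 to 17
`acc` takes the values: 0 → 2 → 6 → 12 → 20 → 30 → 42 → 56 → 72

Answer: 72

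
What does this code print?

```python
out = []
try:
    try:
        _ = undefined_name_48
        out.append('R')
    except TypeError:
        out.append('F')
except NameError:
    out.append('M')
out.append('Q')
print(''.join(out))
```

Execution trace: 'M' (outer except NameError) → 'Q' (after the try/except). Output: MQ

Answer: MQ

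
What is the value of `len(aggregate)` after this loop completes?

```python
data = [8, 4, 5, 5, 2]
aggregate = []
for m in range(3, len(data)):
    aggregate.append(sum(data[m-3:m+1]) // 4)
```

Number of 4-element averages
`aggregate` takes the values: [] → [5] → [5, 4]
So `len(aggregate)` = 2

Answer: 2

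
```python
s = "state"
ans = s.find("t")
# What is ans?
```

Trace:
`s = "state"` → s = 'state'
`ans = s.find("t")` → ans = 1
So ans = 1

Answer: 1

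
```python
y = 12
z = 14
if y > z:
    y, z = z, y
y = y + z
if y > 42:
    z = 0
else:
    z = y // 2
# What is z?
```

Trace:
`y = 12` → y = 12
`z = 14` → z = 14
`if y > z: ...` → y > z is False → no variable changes
`y = y + z` → y = 26
`if y > 42: ...` → y > 42 is False, take else branch → z = 13
So z = 13

Answer: 13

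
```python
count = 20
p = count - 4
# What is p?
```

Trace:
`count = 20` → count = 20
`p = count - 4` → p = 16
So p = 16

Answer: 16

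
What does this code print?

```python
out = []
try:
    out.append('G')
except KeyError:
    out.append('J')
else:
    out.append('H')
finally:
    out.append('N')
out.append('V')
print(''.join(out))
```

Execution trace: 'G' (try body, no exception) → 'H' (else) → 'N' (finally) → 'V' (after the try/except). Output: GHNV

Answer: GHNV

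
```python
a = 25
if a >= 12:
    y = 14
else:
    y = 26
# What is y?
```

Trace:
`a = 25` → a = 25
`if a >= 12: ...` → a >= 12 is True → y = 14
So y = 14

Answer: 14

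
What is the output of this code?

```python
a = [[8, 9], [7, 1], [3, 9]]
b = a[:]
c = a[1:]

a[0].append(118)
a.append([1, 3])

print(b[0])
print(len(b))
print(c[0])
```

Key concept: slice with nested mutation.
Step by step:
`a = [[8, 9], [7, 1], [3, 9]]` → a = [[8, 9], [7, 1], [3, 9]]
`b = a[:]` → b = [[8, 9], [7, 1], [3, 9]]
`c = a[1:]` → c = [[7, 1], [3, 9]]
`a[0].append(118)` → a = [[8, 9, 118], [7, 1], [3, 9]]; b = [[8, 9, 118], [7, 1], [3, 9]]
`a.append([1, 3])` → a = [[8, 9, 118], [7, 1], [3, 9], [1, 3]]
`print(b[0])` → prints [8, 9, 118]
`print(len(b))` → prints 3
`print(c[0])` → prints [7, 1]

Answer:
[8, 9, 118]
3
[7, 1]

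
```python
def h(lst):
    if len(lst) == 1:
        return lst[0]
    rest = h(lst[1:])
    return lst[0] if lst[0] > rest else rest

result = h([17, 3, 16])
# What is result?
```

Recursive max over [17, 3, 16] = 17

Answer: 17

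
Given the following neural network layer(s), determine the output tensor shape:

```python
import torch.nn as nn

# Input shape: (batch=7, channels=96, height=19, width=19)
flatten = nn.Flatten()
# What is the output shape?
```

Input: (7, 96, 19, 19) -> Output: (7, 34656)

Answer: (7, 34656)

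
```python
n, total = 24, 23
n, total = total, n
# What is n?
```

Trace:
`n, total = 24, 23` → n = 24; total = 23
`n, total = total, n` → n = 23; total = 24
So n = 23

Answer: 23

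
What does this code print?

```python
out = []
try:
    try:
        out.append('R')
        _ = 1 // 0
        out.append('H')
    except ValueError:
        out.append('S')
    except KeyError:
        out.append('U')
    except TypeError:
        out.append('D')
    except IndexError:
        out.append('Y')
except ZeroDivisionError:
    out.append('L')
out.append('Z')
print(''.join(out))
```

Execution trace: 'R' (try body) → 'L' (outer except ZeroDivisionError) → 'Z' (after the try/except). Output: RLZ

Answer: RLZ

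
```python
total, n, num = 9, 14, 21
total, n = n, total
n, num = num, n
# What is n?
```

Trace:
`total, n, num = 9, 14, 21` → total = 9; n = 14; num = 21
`total, n = n, total` → total = 14; n = 9
`n, num = num, n` → n = 21; num = 9
So n = 21

Answer: 21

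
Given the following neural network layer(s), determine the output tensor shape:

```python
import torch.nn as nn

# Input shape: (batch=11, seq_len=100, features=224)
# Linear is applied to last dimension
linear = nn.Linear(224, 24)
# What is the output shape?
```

Input: (11, 100, 224) -> Output: (11, 100, 24)

Answer: (11, 100, 24)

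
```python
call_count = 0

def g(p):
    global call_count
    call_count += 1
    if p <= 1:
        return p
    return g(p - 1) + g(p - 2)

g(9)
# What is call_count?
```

Calls(p) = 1 + Calls(p-1) + Calls(p-2); Calls(0)=Calls(1)=1. For p=9 this gives 109.

Answer: 109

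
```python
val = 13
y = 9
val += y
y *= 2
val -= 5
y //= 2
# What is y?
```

Trace:
`val = 13` → val = 13
`y = 9` → y = 9
`val += y` → val = 22
`y *= 2` → y = 18
`val -= 5` → val = 17
`y //= 2` → y = 9
So y = 9

Answer: 9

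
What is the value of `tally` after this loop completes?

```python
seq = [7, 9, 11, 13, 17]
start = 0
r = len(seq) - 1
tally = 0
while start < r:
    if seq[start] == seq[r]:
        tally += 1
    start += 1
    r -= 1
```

Count matching pairs from ends
`tally` takes the values: 0

Answer: 0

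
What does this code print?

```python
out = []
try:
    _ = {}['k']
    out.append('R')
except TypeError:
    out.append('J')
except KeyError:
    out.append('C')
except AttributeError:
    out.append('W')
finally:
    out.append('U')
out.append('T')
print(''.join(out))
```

Execution trace: 'C' (except KeyError) → 'U' (finally) → 'T' (after the try/except). Output: CUT

Answer: CUT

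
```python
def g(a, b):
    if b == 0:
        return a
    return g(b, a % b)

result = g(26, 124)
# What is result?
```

g(26, 124) -> g(124, 26) -> g(26, 20) -> g(20, 6) -> g(6, 2) -> g(2, 0) -> 2

Answer: 2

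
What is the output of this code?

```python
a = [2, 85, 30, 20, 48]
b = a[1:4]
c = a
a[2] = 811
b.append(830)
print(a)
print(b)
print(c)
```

Key concept: slice vs alias.
Step by step:
`a = [2, 85, 30, 20, 48]` → a = [2, 85, 30, 20, 48]
`b = a[1:4]` → b = [85, 30, 20]
`c = a` → c = [2, 85, 30, 20, 48] (same object as a)
`a[2] = 811` → a = [2, 85, 811, 20, 48] (same object as c); c = [2, 85, 811, 20, 48] (same object as a)
`b.append(830)` → b = [85, 30, 20, 830]
`print(a)` → prints [2, 85, 811, 20, 48]
`print(b)` → prints [85, 30, 20, 830]
`print(c)` → prints [2, 85, 811, 20, 48]

Answer:
[2, 85, 811, 20, 48]
[85, 30, 20, 830]
[2, 85, 811, 20, 48]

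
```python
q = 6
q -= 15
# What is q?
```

Trace:
`q = 6` → q = 6
`q -= 15` → q = -9
So q = -9

Answer: -9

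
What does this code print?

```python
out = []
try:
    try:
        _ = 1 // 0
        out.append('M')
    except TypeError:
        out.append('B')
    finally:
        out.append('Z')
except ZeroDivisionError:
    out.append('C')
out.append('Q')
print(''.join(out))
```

Execution trace: 'Z' (inner finally) → 'C' (outer except ZeroDivisionError) → 'Q' (after the try/except). Output: ZCQ

Answer: ZCQ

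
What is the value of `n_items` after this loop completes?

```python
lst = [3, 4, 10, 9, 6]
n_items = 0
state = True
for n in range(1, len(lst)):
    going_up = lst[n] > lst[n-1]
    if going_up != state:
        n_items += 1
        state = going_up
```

Count direction changes in [3, 4, 10, 9, 6]
`n_items` takes the values: 0 → 1

Answer: 1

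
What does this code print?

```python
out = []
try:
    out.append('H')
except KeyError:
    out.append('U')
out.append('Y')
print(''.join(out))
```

Execution trace: 'H' (try body, no exception) → 'Y' (after the try/except). Output: HY

Answer: HY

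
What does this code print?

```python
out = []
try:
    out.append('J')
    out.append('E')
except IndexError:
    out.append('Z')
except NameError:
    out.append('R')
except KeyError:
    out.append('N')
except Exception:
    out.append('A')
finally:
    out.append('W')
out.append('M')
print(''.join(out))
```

Execution trace: 'J' (try body) → 'E' (try body, no exception) → 'W' (finally) → 'M' (after the try/except). Output: JEWM

Answer: JEWM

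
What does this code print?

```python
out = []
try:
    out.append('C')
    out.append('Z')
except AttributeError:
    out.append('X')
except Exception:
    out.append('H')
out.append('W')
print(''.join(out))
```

Execution trace: 'C' (try body) → 'Z' (try body, no exception) → 'W' (after the try/except). Output: CZW

Answer: CZW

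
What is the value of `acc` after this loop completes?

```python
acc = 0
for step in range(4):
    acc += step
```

Sum of 0 to 3 = 6
`acc` takes the values: 0 → 1 → 3 → 6

Answer: 6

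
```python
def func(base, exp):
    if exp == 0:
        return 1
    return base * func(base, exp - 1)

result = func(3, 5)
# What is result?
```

func(3, 5) = 3 * 3 * 3 * 3 * 3 = 243

Answer: 243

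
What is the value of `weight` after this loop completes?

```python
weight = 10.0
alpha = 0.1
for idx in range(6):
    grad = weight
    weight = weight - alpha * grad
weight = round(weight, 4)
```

Gradient descent: w = 10.0 * (1 - 0.1)^6
`weight` takes the values: 10.0 → 9.0 → 8.1 → 7.29 → 6.561 → 5.9049 → 5.31441 → 5.3144

Answer: 5.3144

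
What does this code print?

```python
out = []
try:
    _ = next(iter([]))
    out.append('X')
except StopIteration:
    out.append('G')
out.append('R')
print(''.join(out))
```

Execution trace: 'G' (except StopIteration) → 'R' (after the try/except). Output: GR

Answer: GR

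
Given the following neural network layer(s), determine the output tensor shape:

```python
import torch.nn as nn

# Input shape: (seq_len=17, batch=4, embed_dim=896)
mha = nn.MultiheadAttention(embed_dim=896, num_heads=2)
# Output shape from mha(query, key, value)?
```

Input: (17, 4, 896) -> Output: (17, 4, 896)

Answer: (17, 4, 896)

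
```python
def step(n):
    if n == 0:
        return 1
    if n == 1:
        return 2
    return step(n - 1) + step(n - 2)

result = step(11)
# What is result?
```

Build up from base cases: step(0)=1, step(1)=2, step(2)=3, step(3)=5, step(4)=8, step(5)=13, step(6)=21, ..., step(11)=233

Answer: 233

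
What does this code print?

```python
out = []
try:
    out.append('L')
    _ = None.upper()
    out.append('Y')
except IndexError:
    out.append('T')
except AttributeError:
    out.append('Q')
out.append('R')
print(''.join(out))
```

Execution trace: 'L' (try body) → 'Q' (except AttributeError) → 'R' (after the try/except). Output: LQR

Answer: LQR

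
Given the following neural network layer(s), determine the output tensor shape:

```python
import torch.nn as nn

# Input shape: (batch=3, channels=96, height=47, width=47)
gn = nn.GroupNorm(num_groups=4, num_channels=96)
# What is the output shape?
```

Input: (3, 96, 47, 47) -> Output: (3, 96, 47, 47)

Answer: (3, 96, 47, 47)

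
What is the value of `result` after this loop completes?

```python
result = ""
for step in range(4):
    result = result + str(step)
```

Concatenate digits 0 to 3
`result` takes the values: "" → "0" → "01" → "012" → "0123"

Answer: "0123"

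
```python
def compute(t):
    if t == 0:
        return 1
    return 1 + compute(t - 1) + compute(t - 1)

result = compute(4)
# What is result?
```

compute(t) = 1 + 2·compute(t-1), compute(0)=1. Closed form: (1+1)·2^4 - 1 = 31.

Answer: 31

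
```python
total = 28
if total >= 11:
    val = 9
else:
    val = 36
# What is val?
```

Trace:
`total = 28` → total = 28
`if total >= 11: ...` → total >= 11 is True → val = 9
So val = 9

Answer: 9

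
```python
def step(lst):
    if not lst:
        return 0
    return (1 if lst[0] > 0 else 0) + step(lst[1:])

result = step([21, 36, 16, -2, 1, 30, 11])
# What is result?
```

Count of positive elements in [21, 36, 16, -2, 1, 30, 11] = 6

Answer: 6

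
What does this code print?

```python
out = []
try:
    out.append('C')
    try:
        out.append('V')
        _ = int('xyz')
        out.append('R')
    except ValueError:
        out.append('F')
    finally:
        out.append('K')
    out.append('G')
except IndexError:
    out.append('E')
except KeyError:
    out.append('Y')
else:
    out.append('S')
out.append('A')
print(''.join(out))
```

Execution trace: 'C' (try body) → 'V' (inner try body) → 'F' (inner except ValueError) → 'K' (inner finally) → 'G' (try body, no exception) → 'S' (else) → 'A' (after the try/except). Output: CVFKGSA

Answer: CVFKGSA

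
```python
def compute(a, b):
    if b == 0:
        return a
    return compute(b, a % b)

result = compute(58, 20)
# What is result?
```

compute(58, 20) -> compute(20, 18) -> compute(18, 2) -> compute(2, 0) -> 2

Answer: 2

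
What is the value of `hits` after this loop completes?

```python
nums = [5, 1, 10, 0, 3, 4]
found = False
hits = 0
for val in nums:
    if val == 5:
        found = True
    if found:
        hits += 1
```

Count elements after first 5 in [5, 1, 10, 0, 3, 4]
`hits` takes the values: 0 → 1 → 2 → 3 → 4 → 5 → 6

Answer: 6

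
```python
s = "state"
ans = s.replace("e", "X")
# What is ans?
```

Trace:
`s = "state"` → s = 'state'
`ans = s.replace("e", "X")` → ans = 'statX'
So ans = 'statX'

Answer: 'statX'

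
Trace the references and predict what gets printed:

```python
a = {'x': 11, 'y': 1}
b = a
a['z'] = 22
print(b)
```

Key concept: dict aliasing.
Step by step:
`a = {'x': 11, 'y': 1}` → a = {'x': 11, 'y': 1}
`b = a` → b = {'x': 11, 'y': 1} (same object as a)
`a['z'] = 22` → a = {'x': 11, 'y': 1, 'z': 22} (same object as b); b = {'x': 11, 'y': 1, 'z': 22} (same object as a)
`print(b)` → prints {'x': 11, 'y': 1, 'z': 22}

Answer: {'x': 11, 'y': 1, 'z': 22}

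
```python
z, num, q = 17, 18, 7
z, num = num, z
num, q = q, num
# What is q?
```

Trace:
`z, num, q = 17, 18, 7` → z = 17; num = 18; q = 7
`z, num = num, z` → z = 18; num = 17
`num, q = q, num` → num = 7; q = 17
So q = 17

Answer: 17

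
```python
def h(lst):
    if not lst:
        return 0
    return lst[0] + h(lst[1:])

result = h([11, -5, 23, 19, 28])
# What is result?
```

11 + (-5) + 23 + 19 + 28 + 0 = 76

Answer: 76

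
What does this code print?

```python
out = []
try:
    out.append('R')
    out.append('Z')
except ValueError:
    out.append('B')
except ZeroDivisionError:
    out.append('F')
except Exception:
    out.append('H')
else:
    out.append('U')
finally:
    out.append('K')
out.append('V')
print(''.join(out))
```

Execution trace: 'R' (try body) → 'Z' (try body, no exception) → 'U' (else) → 'K' (finally) → 'V' (after the try/except). Output: RZUKV

Answer: RZUKV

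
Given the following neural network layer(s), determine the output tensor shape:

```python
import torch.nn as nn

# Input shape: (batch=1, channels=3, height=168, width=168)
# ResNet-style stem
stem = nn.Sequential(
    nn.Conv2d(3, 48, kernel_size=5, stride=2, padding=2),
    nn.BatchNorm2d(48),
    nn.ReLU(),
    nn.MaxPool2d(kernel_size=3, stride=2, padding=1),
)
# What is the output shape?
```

Input: (1, 3, 168, 168) -> after Conv2d 5x5 stride=2: (1, 48, 84, 84) -> Output: (1, 48, 42, 42)

Answer: (1, 48, 42, 42)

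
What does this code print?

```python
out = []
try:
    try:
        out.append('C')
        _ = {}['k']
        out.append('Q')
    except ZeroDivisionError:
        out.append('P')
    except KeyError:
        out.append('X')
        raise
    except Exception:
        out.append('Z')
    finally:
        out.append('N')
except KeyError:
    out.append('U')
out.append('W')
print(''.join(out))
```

Execution trace: 'C' (inner try body) → 'X' (inner except KeyError) → 'N' (inner finally) → 'U' (outer except KeyError) → 'W' (after the try/except). Output: CXNUW

Answer: CXNUW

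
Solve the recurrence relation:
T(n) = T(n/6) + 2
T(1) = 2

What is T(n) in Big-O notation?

Each step divides n by 6 and adds 2. After log_6(n) steps we reach T(1)=2. So T(n) = 2·log_6(n) + 2 = O(log n).

Answer: O(log n)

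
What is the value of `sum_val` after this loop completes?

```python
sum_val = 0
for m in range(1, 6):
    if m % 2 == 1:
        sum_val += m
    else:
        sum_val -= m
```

Add odd, subtract even
`sum_val` takes the values: 0 → 1 → -1 → 2 → -2 → 3

Answer: 3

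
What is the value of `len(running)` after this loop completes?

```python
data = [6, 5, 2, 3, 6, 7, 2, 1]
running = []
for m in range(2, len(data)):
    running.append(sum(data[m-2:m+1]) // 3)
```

Number of 3-element averages
`running` takes the values: [] → [4] → [4, 3] → [4, 3, 3] → [4, 3, 3, 5] → [4, 3, 3, 5, 5] → [4, 3, 3, 5, 5, 3]
So `len(running)` = 6

Answer: 6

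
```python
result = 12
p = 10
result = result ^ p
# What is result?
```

Trace:
`result = 12` → result = 12
`p = 10` → p = 10
`result = result ^ p` → result = 6
So result = 6

Answer: 6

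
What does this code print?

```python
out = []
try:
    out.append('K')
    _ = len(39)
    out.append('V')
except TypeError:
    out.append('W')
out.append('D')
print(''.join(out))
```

Execution trace: 'K' (try body) → 'W' (except TypeError) → 'D' (after the try/except). Output: KWD

Answer: KWD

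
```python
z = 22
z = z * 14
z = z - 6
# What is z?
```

Trace:
`z = 22` → z = 22
`z = z * 14` → z = 308
`z = z - 6` → z = 302
So z = 302

Answer: 302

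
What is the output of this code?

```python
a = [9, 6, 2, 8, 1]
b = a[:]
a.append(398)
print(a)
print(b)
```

Key concept: slice [:] creates copy.
Step by step:
`a = [9, 6, 2, 8, 1]` → a = [9, 6, 2, 8, 1]
`b = a[:]` → b = [9, 6, 2, 8, 1]
`a.append(398)` → a = [9, 6, 2, 8, 1, 398]
`print(a)` → prints [9, 6, 2, 8, 1, 398]
`print(b)` → prints [9, 6, 2, 8, 1]

Answer:
[9, 6, 2, 8, 1, 398]
[9, 6, 2, 8, 1]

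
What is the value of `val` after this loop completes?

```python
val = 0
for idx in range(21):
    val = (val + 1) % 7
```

Increment mod 7, 21 times = 0
`val` takes the values: 0 → 1 → 2 → 3 → 4 → 5 → 6 → 0 → 1 → 2 → 3 → 4 → 5 → 6 → 0 → 1 → 2 → 3 → 4 → 5 → 6 → 0

Answer: 0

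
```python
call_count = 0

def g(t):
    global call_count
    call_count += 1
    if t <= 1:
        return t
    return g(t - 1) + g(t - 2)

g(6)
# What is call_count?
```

Calls(t) = 1 + Calls(t-1) + Calls(t-2); Calls(0)=Calls(1)=1. For t=6 this gives 25.

Answer: 25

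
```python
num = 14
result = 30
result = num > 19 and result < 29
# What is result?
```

Trace:
`num = 14` → num = 14
`result = 30` → result = 30
`result = num > 19 and result < 29` → result = False
So result = False

Answer: False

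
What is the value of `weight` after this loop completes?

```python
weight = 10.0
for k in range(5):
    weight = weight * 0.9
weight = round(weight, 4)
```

Exponential decay: 10.0 * 0.9^5
`weight` takes the values: 10.0 → 9.0 → 8.1 → 7.29 → 6.561 → 5.9049

Answer: 5.9049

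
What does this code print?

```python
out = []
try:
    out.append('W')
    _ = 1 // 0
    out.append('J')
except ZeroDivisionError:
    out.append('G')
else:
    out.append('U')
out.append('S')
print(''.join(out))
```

Execution trace: 'W' (try body) → 'G' (except ZeroDivisionError) → 'S' (after the try/except). Output: WGS

Answer: WGS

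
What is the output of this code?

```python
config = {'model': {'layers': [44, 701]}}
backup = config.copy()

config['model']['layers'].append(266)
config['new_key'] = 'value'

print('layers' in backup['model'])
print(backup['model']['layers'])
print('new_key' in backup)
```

Key concept: shallow copy gotcha with nested dict.
Step by step:
`config = {'model': {'layers': [44, 701]}}` → config = {'model': {'layers': [44, 701]}}
`backup = config.copy()` → backup = {'model': {'layers': [44, 701]}}
`config['model']['layers'].append(266)` → config = {'model': {'layers': [44, 701, 266]}}; backup = {'model': {'layers': [44, 701, 266]}}
`config['new_key'] = 'value'` → config = {'model': {'layers': [44, 701, 266]}, 'new_key': 'value'}
`print('layers' in backup['model'])` → prints True
`print(backup['model']['layers'])` → prints [44, 701, 266]
`print('new_key' in backup)` → prints False

Answer:
True
[44, 701, 266]
False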